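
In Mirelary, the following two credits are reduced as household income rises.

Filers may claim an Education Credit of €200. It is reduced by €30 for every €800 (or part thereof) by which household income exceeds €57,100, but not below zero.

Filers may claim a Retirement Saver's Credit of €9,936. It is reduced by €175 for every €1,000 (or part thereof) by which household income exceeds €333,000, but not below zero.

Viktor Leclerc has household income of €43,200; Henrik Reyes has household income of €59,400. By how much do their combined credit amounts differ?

Viktor (€43,200): Education Credit: €43,200 is at or below the €57,100 threshold, so the full €200 applies. Retirement Saver's Credit: €43,200 is at or below the €333,000 threshold, so the full €9,936 applies. total €200 + €9,936 = €10,136
Henrik (€59,400): Education Credit: income exceeds €57,100 by €2,300, which is 3 full-or-partial €800 increments; reduction = 3 × €30 = €90, leaving €110. Retirement Saver's Credit: €59,400 is at or below the €333,000 threshold, so the full €9,936 applies. total €110 + €9,936 = €10,046
Difference: |€10,136 − €10,046| = €90.

€90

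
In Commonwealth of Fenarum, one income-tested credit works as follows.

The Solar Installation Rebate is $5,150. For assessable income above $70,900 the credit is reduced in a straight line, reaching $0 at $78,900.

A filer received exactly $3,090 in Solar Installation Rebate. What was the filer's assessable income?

$3,090 is 3,090/5,150 of the full $5,150, so 2,060/5,150 of the $8,000 range has been used: income = $70,900 + $8,000 × 2,060/5,150 = $74,100.

$74,100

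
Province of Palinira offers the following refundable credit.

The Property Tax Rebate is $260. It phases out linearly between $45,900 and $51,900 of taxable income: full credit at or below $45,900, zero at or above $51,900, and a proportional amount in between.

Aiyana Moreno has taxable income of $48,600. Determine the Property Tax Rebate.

$143

Property Tax Rebate: $48,600 is $2,700 into a $6,000 phase-out range, leaving 3,300/6,000 of the credit: $260 × 3,300/6,000 = $143.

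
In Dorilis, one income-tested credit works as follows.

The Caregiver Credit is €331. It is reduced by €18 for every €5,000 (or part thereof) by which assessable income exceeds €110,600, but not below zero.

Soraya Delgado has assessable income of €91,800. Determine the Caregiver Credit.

Caregiver Credit: €91,800 is at or below the €110,600 threshold, so the full €331 applies.

€331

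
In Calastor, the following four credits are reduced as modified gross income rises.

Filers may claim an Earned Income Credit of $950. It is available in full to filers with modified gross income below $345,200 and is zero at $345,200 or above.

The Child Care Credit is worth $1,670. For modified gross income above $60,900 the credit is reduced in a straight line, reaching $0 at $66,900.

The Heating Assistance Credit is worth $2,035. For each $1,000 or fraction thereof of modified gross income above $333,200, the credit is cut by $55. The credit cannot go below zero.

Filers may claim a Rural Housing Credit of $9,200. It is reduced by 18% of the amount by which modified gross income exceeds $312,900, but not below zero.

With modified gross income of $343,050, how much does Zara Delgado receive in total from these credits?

Earned Income Credit: $343,050 is below the $345,200 cutoff, so the full $950 applies.
Child Care Credit: $343,050 is at or above $66,900, so the credit is $0.
Heating Assistance Credit: income exceeds $333,200 by $9,850, which is 10 full-or-partial $1,000 increments; reduction = 10 × $55 = $550, leaving $1,485.
Rural Housing Credit: 18% of the $30,150 excess over $312,900 is $5,427; credit = $9,200 − $5,427 = $3,773.
Total: $950 + $0 + $1,485 + $3,773 = $6,208.

$6,208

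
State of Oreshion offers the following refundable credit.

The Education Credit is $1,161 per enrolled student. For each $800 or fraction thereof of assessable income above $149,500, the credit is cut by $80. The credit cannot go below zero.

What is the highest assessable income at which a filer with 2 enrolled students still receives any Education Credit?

Full credit = 2 × $1,161 = $2,322.
After 29 increments the reduction is 29 × $80 = $2,320, leaving $2; one more increment wipes it out. Increment 29 ends at excess 29 × $800 = $23,200, so the highest qualifying income is $149,500 + $23,200 = $172,700.

$172,700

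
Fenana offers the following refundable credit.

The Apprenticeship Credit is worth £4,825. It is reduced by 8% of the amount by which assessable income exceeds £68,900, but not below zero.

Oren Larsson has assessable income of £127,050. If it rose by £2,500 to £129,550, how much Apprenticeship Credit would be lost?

£173

At £127,050 — 8% of the £58,150 excess over £68,900 is £4,652; credit = £4,825 − £4,652 = £173.
At £129,550 — 8% of the £60,650 excess over £68,900 is £4,852 ≥ base, so the credit is £0.
Lost: £173 − £0 = £173.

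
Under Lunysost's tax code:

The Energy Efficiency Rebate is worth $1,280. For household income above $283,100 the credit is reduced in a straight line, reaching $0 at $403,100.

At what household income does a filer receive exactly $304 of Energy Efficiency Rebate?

$374,600

$304 is 304/1,280 of the full $1,280, so 976/1,280 of the $120,000 range has been used: income = $283,100 + $120,000 × 976/1,280 = $374,600.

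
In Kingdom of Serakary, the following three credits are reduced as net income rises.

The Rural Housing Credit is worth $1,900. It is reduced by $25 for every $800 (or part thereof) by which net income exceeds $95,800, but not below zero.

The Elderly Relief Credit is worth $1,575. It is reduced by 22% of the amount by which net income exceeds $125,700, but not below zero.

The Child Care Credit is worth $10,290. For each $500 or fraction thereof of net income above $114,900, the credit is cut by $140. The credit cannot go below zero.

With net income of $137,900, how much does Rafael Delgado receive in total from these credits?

$4,425

Rural Housing Credit: income exceeds $95,800 by $42,100, which is 53 full-or-partial $800 increments; reduction = 53 × $25 = $1,325, leaving $575.
Elderly Relief Credit: 22% of the $12,200 excess over $125,700 is $2,684 ≥ base, so the credit is $0.
Child Care Credit: income exceeds $114,900 by $23,000, which is 46 full-or-partial $500 increments; reduction = 46 × $140 = $6,440, leaving $3,850.
Total: $575 + $0 + $3,850 = $4,425.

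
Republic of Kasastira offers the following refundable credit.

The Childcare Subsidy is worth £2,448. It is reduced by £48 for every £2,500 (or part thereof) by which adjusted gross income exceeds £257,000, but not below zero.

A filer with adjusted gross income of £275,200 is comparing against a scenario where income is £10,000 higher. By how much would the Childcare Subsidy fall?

£192

At £275,200 — income exceeds £257,000 by £18,200, which is 8 full-or-partial £2,500 increments; reduction = 8 × £48 = £384, leaving £2,064.
At £285,200 — income exceeds £257,000 by £28,200, which is 12 full-or-partial £2,500 increments; reduction = 12 × £48 = £576, leaving £1,872.
Lost: £2,064 − £1,872 = £192.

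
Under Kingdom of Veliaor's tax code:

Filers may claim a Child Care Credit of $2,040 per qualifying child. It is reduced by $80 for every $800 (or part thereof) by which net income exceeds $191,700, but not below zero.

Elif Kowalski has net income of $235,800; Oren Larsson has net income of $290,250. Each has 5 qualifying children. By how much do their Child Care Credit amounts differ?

Elif ($235,800): Child Care Credit: base = 5 × $2,040 = $10,200. income exceeds $191,700 by $44,100, which is 56 full-or-partial $800 increments; reduction = 56 × $80 = $4,480, leaving $5,720.
Oren ($290,250): Child Care Credit: base = 5 × $2,040 = $10,200. income exceeds $191,700 by $98,550, which is 124 full-or-partial $800 increments; reduction = 124 × $80 = $9,920, leaving $280.
Difference: |$5,720 − $280| = $5,440.

$5,440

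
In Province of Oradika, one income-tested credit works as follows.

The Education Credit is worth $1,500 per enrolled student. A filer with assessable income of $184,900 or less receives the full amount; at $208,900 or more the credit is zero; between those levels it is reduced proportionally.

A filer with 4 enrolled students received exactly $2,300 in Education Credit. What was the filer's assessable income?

$199,700

Full credit = 4 × $1,500 = $6,000.
$2,300 is 2,300/6,000 of the full $6,000, so 3,700/6,000 of the $24,000 range has been used: income = $184,900 + $24,000 × 3,700/6,000 = $199,700.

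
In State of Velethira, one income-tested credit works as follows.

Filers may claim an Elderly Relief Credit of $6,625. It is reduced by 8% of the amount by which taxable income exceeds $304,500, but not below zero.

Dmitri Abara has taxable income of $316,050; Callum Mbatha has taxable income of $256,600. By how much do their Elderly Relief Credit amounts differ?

$924

Dmitri ($316,050): Elderly Relief Credit: 8% of the $11,550 excess over $304,500 is $924; credit = $6,625 − $924 = $5,701.
Callum ($256,600): Elderly Relief Credit: $256,600 is at or below the $304,500 threshold, so the full $6,625 applies.
Difference: |$5,701 − $6,625| = $924.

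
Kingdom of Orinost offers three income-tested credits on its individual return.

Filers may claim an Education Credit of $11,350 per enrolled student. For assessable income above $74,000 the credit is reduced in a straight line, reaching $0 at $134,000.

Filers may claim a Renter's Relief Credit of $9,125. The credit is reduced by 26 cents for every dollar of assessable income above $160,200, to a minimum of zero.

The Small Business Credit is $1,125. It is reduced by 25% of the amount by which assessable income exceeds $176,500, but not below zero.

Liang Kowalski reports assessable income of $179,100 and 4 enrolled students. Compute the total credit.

Education Credit: base = 4 × $11,350 = $45,400. $179,100 is at or above $134,000, so the credit is $0.
Renter's Relief Credit: 26% of the $18,900 excess over $160,200 is $4,914; credit = $9,125 − $4,914 = $4,211.
Small Business Credit: 25% of the $2,600 excess over $176,500 is $650; credit = $1,125 − $650 = $475.
Total: $0 + $4,211 + $475 = $4,686.

$4,686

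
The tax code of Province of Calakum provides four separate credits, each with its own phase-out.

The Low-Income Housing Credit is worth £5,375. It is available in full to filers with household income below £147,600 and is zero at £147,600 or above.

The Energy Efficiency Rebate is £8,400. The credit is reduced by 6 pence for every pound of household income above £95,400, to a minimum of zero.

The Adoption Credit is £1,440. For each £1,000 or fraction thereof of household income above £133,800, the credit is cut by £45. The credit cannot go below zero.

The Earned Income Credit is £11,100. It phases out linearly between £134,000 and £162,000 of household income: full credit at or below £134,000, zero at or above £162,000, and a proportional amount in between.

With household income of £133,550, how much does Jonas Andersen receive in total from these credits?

Low-Income Housing Credit: £133,550 is below the £147,600 cutoff, so the full £5,375 applies.
Energy Efficiency Rebate: 6% of the £38,150 excess over £95,400 is £2,289; credit = £8,400 − £2,289 = £6,111.
Adoption Credit: £133,550 is at or below the £133,800 threshold, so the full £1,440 applies.
Earned Income Credit: £133,550 is at or below the £134,000 threshold, so the full £11,100 applies.
Total: £5,375 + £6,111 + £1,440 + £11,100 = £24,026.

£24,026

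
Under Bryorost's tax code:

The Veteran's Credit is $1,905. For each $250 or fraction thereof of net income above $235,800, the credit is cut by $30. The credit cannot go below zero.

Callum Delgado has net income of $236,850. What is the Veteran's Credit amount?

Veteran's Credit: income exceeds $235,800 by $1,050, which is 5 full-or-partial $250 increments; reduction = 5 × $30 = $150, leaving $1,755.

$1,755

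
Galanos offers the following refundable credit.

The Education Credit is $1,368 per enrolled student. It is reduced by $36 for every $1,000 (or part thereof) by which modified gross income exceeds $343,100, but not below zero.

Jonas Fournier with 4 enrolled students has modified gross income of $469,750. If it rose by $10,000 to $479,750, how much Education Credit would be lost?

At $469,750 — base = 4 × $1,368 = $5,472. income exceeds $343,100 by $126,650, which is 127 full-or-partial $1,000 increments; reduction = 127 × $36 = $4,572, leaving $900.
At $479,750 — base = 4 × $1,368 = $5,472. income exceeds $343,100 by $136,650, which is 137 full-or-partial $1,000 increments; reduction = 137 × $36 = $4,932, leaving $540.
Lost: $900 − $540 = $360.

$360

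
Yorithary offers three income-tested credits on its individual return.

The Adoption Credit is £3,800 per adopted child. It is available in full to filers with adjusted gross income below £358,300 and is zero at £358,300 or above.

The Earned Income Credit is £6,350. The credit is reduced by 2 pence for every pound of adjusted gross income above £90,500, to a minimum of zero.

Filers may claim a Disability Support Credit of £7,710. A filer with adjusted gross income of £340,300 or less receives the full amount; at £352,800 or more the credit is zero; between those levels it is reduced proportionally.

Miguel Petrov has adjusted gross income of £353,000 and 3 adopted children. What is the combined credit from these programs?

£12,500

Adoption Credit: base = 3 × £3,800 = £11,400. £353,000 is below the £358,300 cutoff, so the full £11,400 applies.
Earned Income Credit: 2% of the £262,500 excess over £90,500 is £5,250; credit = £6,350 − £5,250 = £1,100.
Disability Support Credit: £353,000 is at or above £352,800, so the credit is £0.
Total: £11,400 + £1,100 + £0 = £12,500.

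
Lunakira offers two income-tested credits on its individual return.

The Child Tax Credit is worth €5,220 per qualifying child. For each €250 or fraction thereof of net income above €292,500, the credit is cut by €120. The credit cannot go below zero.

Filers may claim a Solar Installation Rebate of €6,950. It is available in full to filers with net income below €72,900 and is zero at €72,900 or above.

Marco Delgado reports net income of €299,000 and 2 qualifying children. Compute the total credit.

€7,320

Child Tax Credit: base = 2 × €5,220 = €10,440. income exceeds €292,500 by €6,500, which is 26 full-or-partial €250 increments; reduction = 26 × €120 = €3,120, leaving €7,320.
Solar Installation Rebate: €299,000 meets or exceeds the €72,900 cutoff, so the credit is €0.
Total: €7,320 + €0 = €7,320.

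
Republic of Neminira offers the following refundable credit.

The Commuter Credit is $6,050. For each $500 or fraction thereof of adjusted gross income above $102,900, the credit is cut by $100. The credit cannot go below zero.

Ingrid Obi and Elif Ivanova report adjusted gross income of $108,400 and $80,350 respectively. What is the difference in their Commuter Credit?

Ingrid ($108,400): Commuter Credit: income exceeds $102,900 by $5,500, which is 11 full-or-partial $500 increments; reduction = 11 × $100 = $1,100, leaving $4,950.
Elif ($80,350): Commuter Credit: $80,350 is at or below the $102,900 threshold, so the full $6,050 applies.
Difference: |$4,950 − $6,050| = $1,100.

$1,100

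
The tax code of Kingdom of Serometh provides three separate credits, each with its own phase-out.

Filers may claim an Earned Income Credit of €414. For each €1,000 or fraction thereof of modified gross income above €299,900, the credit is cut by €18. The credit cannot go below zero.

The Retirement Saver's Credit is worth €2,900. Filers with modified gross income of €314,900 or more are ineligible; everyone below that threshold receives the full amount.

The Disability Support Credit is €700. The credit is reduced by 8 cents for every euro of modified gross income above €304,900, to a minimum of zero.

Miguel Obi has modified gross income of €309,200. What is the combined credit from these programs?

Earned Income Credit: income exceeds €299,900 by €9,300, which is 10 full-or-partial €1,000 increments; reduction = 10 × €18 = €180, leaving €234.
Retirement Saver's Credit: €309,200 is below the €314,900 cutoff, so the full €2,900 applies.
Disability Support Credit: 8% of the €4,300 excess over €304,900 is €344; credit = €700 − €344 = €356.
Total: €234 + €2,900 + €356 = €3,490.

€3,490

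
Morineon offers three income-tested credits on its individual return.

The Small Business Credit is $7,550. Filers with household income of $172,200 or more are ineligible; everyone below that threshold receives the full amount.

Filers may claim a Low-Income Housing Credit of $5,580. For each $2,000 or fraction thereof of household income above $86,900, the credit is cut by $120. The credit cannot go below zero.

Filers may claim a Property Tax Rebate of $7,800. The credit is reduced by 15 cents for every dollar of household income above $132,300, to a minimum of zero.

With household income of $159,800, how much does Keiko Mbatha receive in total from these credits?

$12,365

Small Business Credit: $159,800 is below the $172,200 cutoff, so the full $7,550 applies.
Low-Income Housing Credit: income exceeds $86,900 by $72,900, which is 37 full-or-partial $2,000 increments; reduction = 37 × $120 = $4,440, leaving $1,140.
Property Tax Rebate: 15% of the $27,500 excess over $132,300 is $4,125; credit = $7,800 − $4,125 = $3,675.
Total: $7,550 + $1,140 + $3,675 = $12,365.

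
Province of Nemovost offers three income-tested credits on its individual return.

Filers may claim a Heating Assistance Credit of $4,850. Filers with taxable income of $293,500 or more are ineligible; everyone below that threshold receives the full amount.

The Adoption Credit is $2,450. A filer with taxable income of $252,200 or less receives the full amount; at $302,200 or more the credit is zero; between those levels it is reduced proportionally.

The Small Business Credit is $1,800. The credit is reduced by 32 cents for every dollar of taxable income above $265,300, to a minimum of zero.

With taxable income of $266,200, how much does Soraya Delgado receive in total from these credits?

$8,126

Heating Assistance Credit: $266,200 is below the $293,500 cutoff, so the full $4,850 applies.
Adoption Credit: $266,200 is $14,000 into a $50,000 phase-out range, leaving 36,000/50,000 of the credit: $2,450 × 36,000/50,000 = $1,764.
Small Business Credit: 32% of the $900 excess over $265,300 is $288; credit = $1,800 − $288 = $1,512.
Total: $4,850 + $1,764 + $1,512 = $8,126.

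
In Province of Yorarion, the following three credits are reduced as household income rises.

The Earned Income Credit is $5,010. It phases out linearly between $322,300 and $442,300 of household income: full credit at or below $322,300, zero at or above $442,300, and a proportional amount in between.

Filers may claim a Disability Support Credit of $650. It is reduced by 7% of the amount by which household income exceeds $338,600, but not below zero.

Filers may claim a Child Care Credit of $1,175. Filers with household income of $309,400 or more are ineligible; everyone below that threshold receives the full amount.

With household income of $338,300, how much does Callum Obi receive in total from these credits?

Earned Income Credit: $338,300 is $16,000 into a $120,000 phase-out range, leaving 104,000/120,000 of the credit: $5,010 × 104,000/120,000 = $4,342.
Disability Support Credit: $338,300 is at or below the $338,600 threshold, so the full $650 applies.
Child Care Credit: $338,300 meets or exceeds the $309,400 cutoff, so the credit is $0.
Total: $4,342 + $650 + $0 = $4,992.

$4,992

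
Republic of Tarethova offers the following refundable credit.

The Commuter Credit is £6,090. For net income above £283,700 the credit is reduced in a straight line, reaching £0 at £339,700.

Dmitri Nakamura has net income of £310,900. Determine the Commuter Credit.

£3,132

Commuter Credit: £310,900 is £27,200 into a £56,000 phase-out range, leaving 28,800/56,000 of the credit: £6,090 × 28,800/56,000 = £3,132.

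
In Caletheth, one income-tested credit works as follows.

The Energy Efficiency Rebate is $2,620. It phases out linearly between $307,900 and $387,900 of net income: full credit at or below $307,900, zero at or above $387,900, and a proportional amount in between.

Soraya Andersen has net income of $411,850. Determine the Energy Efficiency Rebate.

$0

Energy Efficiency Rebate: $411,850 is at or above $387,900, so the credit is $0.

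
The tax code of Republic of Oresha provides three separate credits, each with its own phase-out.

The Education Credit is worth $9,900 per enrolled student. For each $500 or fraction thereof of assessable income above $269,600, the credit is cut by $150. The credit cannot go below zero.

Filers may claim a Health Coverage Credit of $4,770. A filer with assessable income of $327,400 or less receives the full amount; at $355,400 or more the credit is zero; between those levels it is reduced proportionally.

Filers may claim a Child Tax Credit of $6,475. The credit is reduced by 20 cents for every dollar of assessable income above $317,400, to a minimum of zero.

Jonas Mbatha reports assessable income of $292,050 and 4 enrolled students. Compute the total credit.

Education Credit: base = 4 × $9,900 = $39,600. income exceeds $269,600 by $22,450, which is 45 full-or-partial $500 increments; reduction = 45 × $150 = $6,750, leaving $32,850.
Health Coverage Credit: $292,050 is at or below the $327,400 threshold, so the full $4,770 applies.
Child Tax Credit: $292,050 is at or below the $317,400 threshold, so the full $6,475 applies.
Total: $32,850 + $4,770 + $6,475 = $44,095.

$44,095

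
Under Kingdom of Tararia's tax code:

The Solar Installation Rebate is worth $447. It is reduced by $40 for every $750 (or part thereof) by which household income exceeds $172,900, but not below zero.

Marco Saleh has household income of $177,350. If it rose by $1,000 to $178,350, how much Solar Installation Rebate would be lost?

$80

At $177,350 — income exceeds $172,900 by $4,450, which is 6 full-or-partial $750 increments; reduction = 6 × $40 = $240, leaving $207.
At $178,350 — income exceeds $172,900 by $5,450, which is 8 full-or-partial $750 increments; reduction = 8 × $40 = $320, leaving $127.
Lost: $207 − $127 = $80.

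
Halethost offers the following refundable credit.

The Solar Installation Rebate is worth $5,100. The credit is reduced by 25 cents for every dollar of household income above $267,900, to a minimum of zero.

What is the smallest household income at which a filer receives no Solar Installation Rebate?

The credit falls by 25% of each dollar above $267,900, so it reaches zero when the excess is $5,100 / 25% = $20,400: income = $267,900 + $20,400 = $288,300.

$288,300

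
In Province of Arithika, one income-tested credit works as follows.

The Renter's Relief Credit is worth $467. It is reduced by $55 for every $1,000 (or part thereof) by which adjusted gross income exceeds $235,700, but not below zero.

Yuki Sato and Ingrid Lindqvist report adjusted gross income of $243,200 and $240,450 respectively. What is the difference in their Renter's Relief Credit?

Yuki ($243,200): Renter's Relief Credit: income exceeds $235,700 by $7,500, which is 8 full-or-partial $1,000 increments; reduction = 8 × $55 = $440, leaving $27.
Ingrid ($240,450): Renter's Relief Credit: income exceeds $235,700 by $4,750, which is 5 full-or-partial $1,000 increments; reduction = 5 × $55 = $275, leaving $192.
Difference: |$27 − $192| = $165.

$165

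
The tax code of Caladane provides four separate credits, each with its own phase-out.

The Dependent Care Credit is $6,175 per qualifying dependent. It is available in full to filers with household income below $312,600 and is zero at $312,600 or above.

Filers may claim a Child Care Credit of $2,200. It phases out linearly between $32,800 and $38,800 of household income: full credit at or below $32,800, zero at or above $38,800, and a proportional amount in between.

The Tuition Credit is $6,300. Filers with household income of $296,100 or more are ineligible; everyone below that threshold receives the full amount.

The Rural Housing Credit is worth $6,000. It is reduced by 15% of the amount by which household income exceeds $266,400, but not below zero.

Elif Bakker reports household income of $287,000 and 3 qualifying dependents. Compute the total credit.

Dependent Care Credit: base = 3 × $6,175 = $18,525. $287,000 is below the $312,600 cutoff, so the full $18,525 applies.
Child Care Credit: $287,000 is at or above $38,800, so the credit is $0.
Tuition Credit: $287,000 is below the $296,100 cutoff, so the full $6,300 applies.
Rural Housing Credit: 15% of the $20,600 excess over $266,400 is $3,090; credit = $6,000 − $3,090 = $2,910.
Total: $18,525 + $0 + $6,300 + $2,910 = $27,735.

$27,735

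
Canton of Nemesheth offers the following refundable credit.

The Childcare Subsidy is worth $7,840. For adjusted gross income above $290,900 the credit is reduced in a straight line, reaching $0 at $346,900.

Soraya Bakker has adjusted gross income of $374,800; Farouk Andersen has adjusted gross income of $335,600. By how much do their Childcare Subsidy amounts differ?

$1,582

Soraya ($374,800): Childcare Subsidy: $374,800 is at or above $346,900, so the credit is $0.
Farouk ($335,600): Childcare Subsidy: $335,600 is $44,700 into a $56,000 phase-out range, leaving 11,300/56,000 of the credit: $7,840 × 11,300/56,000 = $1,582.
Difference: |$0 − $1,582| = $1,582.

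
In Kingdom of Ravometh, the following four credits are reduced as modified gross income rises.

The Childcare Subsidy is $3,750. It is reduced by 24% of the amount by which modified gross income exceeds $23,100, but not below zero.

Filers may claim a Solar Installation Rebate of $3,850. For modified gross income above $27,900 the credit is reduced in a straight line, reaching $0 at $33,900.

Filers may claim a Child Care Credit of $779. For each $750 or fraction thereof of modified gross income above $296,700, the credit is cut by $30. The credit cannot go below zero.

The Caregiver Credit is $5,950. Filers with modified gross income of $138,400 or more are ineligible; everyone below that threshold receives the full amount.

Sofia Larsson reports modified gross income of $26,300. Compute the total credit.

$13,561

Childcare Subsidy: 24% of the $3,200 excess over $23,100 is $768; credit = $3,750 − $768 = $2,982.
Solar Installation Rebate: $26,300 is at or below the $27,900 threshold, so the full $3,850 applies.
Child Care Credit: $26,300 is at or below the $296,700 threshold, so the full $779 applies.
Caregiver Credit: $26,300 is below the $138,400 cutoff, so the full $5,950 applies.
Total: $2,982 + $3,850 + $779 + $5,950 = $13,561.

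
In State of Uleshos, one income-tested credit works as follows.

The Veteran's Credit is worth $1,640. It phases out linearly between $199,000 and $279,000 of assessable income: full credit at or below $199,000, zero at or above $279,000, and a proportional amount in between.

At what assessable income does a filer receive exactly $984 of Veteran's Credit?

$231,000

$984 is 984/1,640 of the full $1,640, so 656/1,640 of the $80,000 range has been used: income = $199,000 + $80,000 × 656/1,640 = $231,000.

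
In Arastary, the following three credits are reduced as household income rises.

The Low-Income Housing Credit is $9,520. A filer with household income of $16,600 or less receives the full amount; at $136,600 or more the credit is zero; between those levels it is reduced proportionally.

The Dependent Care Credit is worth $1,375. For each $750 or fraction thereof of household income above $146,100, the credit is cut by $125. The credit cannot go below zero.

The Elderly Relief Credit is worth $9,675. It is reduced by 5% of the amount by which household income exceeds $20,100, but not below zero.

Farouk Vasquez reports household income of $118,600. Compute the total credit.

$7,553

Low-Income Housing Credit: $118,600 is $102,000 into a $120,000 phase-out range, leaving 18,000/120,000 of the credit: $9,520 × 18,000/120,000 = $1,428.
Dependent Care Credit: $118,600 is at or below the $146,100 threshold, so the full $1,375 applies.
Elderly Relief Credit: 5% of the $98,500 excess over $20,100 is $4,925; credit = $9,675 − $4,925 = $4,750.
Total: $1,428 + $1,375 + $4,750 = $7,553.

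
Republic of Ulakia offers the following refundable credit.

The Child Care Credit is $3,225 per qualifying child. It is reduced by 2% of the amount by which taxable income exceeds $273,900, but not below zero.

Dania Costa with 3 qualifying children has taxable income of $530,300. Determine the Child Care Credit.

$4,547

Child Care Credit: base = 3 × $3,225 = $9,675. 2% of the $256,400 excess over $273,900 is $5,128; credit = $9,675 − $5,128 = $4,547.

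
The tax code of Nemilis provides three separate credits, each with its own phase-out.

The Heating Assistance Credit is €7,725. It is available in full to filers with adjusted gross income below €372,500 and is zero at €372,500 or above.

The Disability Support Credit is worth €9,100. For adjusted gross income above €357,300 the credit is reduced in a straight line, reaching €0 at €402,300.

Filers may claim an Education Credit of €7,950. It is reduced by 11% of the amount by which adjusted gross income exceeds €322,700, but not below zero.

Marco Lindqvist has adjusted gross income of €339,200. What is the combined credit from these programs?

Heating Assistance Credit: €339,200 is below the €372,500 cutoff, so the full €7,725 applies.
Disability Support Credit: €339,200 is at or below the €357,300 threshold, so the full €9,100 applies.
Education Credit: 11% of the €16,500 excess over €322,700 is €1,815; credit = €7,950 − €1,815 = €6,135.
Total: €7,725 + €9,100 + €6,135 = €22,960.

€22,960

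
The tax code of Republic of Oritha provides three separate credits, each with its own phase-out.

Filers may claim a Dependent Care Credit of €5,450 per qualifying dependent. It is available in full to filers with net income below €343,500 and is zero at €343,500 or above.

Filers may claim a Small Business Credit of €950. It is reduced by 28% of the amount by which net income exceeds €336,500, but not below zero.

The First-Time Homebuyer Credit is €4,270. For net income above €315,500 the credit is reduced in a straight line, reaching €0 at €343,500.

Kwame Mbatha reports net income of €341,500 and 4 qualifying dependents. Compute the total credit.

Dependent Care Credit: base = 4 × €5,450 = €21,800. €341,500 is below the €343,500 cutoff, so the full €21,800 applies.
Small Business Credit: 28% of the €5,000 excess over €336,500 is €1,400 ≥ base, so the credit is €0.
First-Time Homebuyer Credit: €341,500 is €26,000 into a €28,000 phase-out range, leaving 2,000/28,000 of the credit: €4,270 × 2,000/28,000 = €305.
Total: €21,800 + €0 + €305 = €22,105.

€22,105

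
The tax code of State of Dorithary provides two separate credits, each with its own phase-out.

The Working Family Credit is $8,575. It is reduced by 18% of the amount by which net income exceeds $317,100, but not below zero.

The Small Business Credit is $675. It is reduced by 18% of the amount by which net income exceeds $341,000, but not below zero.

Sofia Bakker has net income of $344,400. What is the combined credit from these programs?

Working Family Credit: 18% of the $27,300 excess over $317,100 is $4,914; credit = $8,575 − $4,914 = $3,661.
Small Business Credit: 18% of the $3,400 excess over $341,000 is $612; credit = $675 − $612 = $63.
Total: $3,661 + $63 = $3,724.

$3,724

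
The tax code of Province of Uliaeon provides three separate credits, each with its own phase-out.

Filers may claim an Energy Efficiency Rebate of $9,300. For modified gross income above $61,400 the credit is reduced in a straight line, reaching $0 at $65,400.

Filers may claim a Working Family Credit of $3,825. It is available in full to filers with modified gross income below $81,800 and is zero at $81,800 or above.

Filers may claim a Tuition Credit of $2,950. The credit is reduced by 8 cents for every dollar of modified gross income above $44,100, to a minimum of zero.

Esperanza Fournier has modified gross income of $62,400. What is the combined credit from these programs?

$12,286

Energy Efficiency Rebate: $62,400 is $1,000 into a $4,000 phase-out range, leaving 3,000/4,000 of the credit: $9,300 × 3,000/4,000 = $6,975.
Working Family Credit: $62,400 is below the $81,800 cutoff, so the full $3,825 applies.
Tuition Credit: 8% of the $18,300 excess over $44,100 is $1,464; credit = $2,950 − $1,464 = $1,486.
Total: $6,975 + $3,825 + $1,486 = $12,286.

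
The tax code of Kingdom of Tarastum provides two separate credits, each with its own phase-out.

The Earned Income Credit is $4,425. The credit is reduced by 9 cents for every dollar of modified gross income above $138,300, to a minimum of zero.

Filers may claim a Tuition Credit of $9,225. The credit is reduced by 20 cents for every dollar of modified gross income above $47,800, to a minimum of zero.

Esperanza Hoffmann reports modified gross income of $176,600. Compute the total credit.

$978

Earned Income Credit: 9% of the $38,300 excess over $138,300 is $3,447; credit = $4,425 − $3,447 = $978.
Tuition Credit: 20% of the $128,800 excess over $47,800 is $25,760 ≥ base, so the credit is $0.
Total: $978 + $0 = $978.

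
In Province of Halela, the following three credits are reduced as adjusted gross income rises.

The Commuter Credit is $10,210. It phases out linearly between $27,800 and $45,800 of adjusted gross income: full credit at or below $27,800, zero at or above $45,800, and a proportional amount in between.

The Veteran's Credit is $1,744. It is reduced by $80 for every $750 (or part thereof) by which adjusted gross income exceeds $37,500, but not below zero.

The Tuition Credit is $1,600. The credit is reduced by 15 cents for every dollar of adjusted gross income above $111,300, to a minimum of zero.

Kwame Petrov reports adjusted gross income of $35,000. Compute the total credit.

$9,470

Commuter Credit: $35,000 is $7,200 into a $18,000 phase-out range, leaving 10,800/18,000 of the credit: $10,210 × 10,800/18,000 = $6,126.
Veteran's Credit: $35,000 is at or below the $37,500 threshold, so the full $1,744 applies.
Tuition Credit: $35,000 is at or below the $111,300 threshold, so the full $1,600 applies.
Total: $6,126 + $1,744 + $1,600 = $9,470.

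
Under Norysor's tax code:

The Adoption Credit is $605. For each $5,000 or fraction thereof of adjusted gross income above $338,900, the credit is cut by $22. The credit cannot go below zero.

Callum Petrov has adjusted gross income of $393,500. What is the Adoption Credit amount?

$363

Adoption Credit: income exceeds $338,900 by $54,600, which is 11 full-or-partial $5,000 increments; reduction = 11 × $22 = $242, leaving $363.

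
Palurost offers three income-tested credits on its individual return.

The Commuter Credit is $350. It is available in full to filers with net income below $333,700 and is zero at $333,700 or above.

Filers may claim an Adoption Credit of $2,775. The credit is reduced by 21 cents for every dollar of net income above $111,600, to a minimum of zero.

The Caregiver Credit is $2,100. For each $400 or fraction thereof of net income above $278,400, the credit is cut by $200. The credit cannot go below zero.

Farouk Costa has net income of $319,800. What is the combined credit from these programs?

Commuter Credit: $319,800 is below the $333,700 cutoff, so the full $350 applies.
Adoption Credit: 21% of the $208,200 excess over $111,600 is $43,722 ≥ base, so the credit is $0.
Caregiver Credit: income exceeds $278,400 by $41,400 → 104 increments × $200 = $20,800 ≥ base, so the credit is $0.
Total: $350 + $0 + $0 = $350.

$350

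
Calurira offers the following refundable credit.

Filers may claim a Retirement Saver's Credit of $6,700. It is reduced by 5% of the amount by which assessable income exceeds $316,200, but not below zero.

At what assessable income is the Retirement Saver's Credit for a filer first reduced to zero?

The credit falls by 5% of each dollar above $316,200, so it reaches zero when the excess is $6,700 / 5% = $134,000: income = $316,200 + $134,000 = $450,200.

$450,200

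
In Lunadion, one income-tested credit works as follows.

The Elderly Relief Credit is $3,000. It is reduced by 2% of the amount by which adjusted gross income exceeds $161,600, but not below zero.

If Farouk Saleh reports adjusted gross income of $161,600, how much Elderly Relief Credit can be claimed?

$3,000

Elderly Relief Credit: $161,600 is at or below the $161,600 threshold, so the full $3,000 applies.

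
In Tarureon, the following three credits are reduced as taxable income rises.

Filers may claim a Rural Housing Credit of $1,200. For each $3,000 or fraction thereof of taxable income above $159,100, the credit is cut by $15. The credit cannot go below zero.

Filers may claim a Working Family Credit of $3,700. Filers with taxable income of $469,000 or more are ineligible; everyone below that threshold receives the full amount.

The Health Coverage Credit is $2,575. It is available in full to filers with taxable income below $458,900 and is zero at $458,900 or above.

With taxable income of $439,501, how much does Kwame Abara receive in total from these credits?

$6,275

Rural Housing Credit: income exceeds $159,100 by $280,401 → 94 increments × $15 = $1,410 ≥ base, so the credit is $0.
Working Family Credit: $439,501 is below the $469,000 cutoff, so the full $3,700 applies.
Health Coverage Credit: $439,501 is below the $458,900 cutoff, so the full $2,575 applies.
Total: $0 + $3,700 + $2,575 = $6,275.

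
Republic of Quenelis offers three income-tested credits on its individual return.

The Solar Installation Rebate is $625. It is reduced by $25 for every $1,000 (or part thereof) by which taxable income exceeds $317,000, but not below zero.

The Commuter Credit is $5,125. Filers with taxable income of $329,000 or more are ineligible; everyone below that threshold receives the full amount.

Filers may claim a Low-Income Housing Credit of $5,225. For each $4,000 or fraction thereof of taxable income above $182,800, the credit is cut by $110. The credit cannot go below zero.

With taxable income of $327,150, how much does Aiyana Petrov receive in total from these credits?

$6,630

Solar Installation Rebate: income exceeds $317,000 by $10,150, which is 11 full-or-partial $1,000 increments; reduction = 11 × $25 = $275, leaving $350.
Commuter Credit: $327,150 is below the $329,000 cutoff, so the full $5,125 applies.
Low-Income Housing Credit: income exceeds $182,800 by $144,350, which is 37 full-or-partial $4,000 increments; reduction = 37 × $110 = $4,070, leaving $1,155.
Total: $350 + $5,125 + $1,155 = $6,630.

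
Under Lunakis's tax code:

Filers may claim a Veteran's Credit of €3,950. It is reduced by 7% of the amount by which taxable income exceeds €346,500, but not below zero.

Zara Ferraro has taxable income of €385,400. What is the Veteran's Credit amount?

€1,227

Veteran's Credit: 7% of the €38,900 excess over €346,500 is €2,723; credit = €3,950 − €2,723 = €1,227.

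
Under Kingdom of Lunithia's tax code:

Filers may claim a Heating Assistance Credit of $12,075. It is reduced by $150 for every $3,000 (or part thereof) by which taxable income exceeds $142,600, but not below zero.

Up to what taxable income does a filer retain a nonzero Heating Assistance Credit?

$382,600

After 80 increments the reduction is 80 × $150 = $12,000, leaving $75; one more increment wipes it out. Increment 80 ends at excess 80 × $3,000 = $240,000, so the highest qualifying income is $142,600 + $240,000 = $382,600.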